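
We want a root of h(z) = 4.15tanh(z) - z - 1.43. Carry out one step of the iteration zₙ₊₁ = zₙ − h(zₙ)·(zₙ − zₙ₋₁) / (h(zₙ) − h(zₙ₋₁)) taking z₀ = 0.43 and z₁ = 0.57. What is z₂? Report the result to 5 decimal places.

0.50866

h(0.43) = -0.1779166, h(0.57) = 0.1387410
z₂ = 0.5700000 − 0.1387410·(0.5700000 − 0.4300000) / (0.1387410 − (-0.1779166)) = 0.5700000 − (0.0194237)/(0.3166576) = 0.5086601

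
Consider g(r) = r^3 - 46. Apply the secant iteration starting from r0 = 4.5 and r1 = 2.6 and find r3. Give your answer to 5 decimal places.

g(4.5) = 45.1250000, g(2.6) = -28.4240000
r2 = 2.6000000 − (-28.4240000)·(2.6000000 − 4.5000000) / (-28.4240000 − 45.1250000) = 2.6000000 − (54.0056000)/(-73.5490000) = 3.3342805
g(3.3342805) = -8.9313802
r3 = 3.3342805 − (-8.9313802)·(3.3342805 − 2.6000000) / (-8.9313802 − (-28.4240000)) = 3.3342805 − (-6.5581387)/(19.4926198) = 3.6707227

3.67072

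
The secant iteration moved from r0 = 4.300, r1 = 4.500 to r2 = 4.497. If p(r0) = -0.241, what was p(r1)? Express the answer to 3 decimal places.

0.004

The secant line through (4.300, -0.241) and (4.500, p(r1)) crosses zero at r2 = 4.497.
So (4.300, -0.241), (4.500, p(r1)), (4.497, 0) are collinear:
p(r1) = -0.241 · (4.500 − 4.497) / (4.300 − 4.497) = -0.241 · (0.00300)/(-0.19700) = 0.00367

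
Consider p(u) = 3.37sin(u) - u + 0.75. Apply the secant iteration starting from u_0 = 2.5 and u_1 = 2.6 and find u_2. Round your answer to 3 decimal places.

p(2.5) = 0.26685, p(2.6) = -0.11276
u_2 = 2.60000 − (-0.11276)·(2.60000 − 2.50000) / (-0.11276 − 0.26685) = 2.60000 − (-0.01128)/(-0.37961) = 2.57030

2.570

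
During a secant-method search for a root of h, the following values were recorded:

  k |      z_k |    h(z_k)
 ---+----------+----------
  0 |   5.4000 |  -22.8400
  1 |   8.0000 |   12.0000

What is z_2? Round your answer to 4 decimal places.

z_2 = 8.0000 − 12.0000·(8.0000 − 5.4000) / (12.0000 − (-22.8400))
   = 8.0000 − (31.200000)/(34.840000) = 7.104478

7.1045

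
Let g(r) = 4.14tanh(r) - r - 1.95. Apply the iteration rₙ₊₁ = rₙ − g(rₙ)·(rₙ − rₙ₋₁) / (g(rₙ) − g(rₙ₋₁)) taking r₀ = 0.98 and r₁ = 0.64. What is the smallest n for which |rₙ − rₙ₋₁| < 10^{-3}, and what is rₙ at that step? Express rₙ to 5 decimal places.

g(0.98) = 0.1876928, g(0.64) = -0.2513159
r₂ = 0.6400000 − (-0.2513159)·(-0.3400000)/(-0.4390087) = 0.8346371;  |Δ| = 0.1946371
g(0.8346371) = 0.0428093
r₃ = 0.8346371 − 0.0428093·(0.1946371)/(0.2941251) = 0.8063081;  |Δ| = 0.0283290
g(0.8063081) = 0.0073431
r₄ = 0.8063081 − 0.0073431·(-0.0283290)/(-0.0354662) = 0.8004428;  |Δ| = 0.0058653
g(0.8004428) = -0.0003061
r₅ = 0.8004428 − (-0.0003061)·(-0.0058653)/(-0.0076491) = 0.8006775;  |Δ| = 0.0002347
|r₅ − r₄| = 0.0002347 < 10^{-3}

n = 5, rₙ = 0.80068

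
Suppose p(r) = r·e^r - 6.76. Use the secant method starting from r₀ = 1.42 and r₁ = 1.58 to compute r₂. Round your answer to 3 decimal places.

1.499

p(1.42) = -0.88529, p(1.58) = 0.91083
r₂ = 1.58000 − 0.91083·(1.58000 − 1.42000) / (0.91083 − (-0.88529)) = 1.58000 − (0.14573)/(1.79612) = 1.49886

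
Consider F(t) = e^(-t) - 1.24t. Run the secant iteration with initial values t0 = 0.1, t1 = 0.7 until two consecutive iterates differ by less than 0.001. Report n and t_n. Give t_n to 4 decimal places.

F(0.1) = 0.780837, F(0.7) = -0.371415
t2 = 0.700000 − (-0.371415)·(0.600000)/(-1.152252) = 0.506597;  |Δ| = 0.193403
F(0.506597) = -0.025638
t3 = 0.506597 − (-0.025638)·(-0.193403)/(0.345777) = 0.492257;  |Δ| = 0.014340
F(0.492257) = 0.000846
t4 = 0.492257 − 0.000846·(-0.014340)/(0.026484) = 0.492715;  |Δ| = 0.000458
|t4 − t3| = 0.000458 < 0.001

n = 4, t_n = 0.4927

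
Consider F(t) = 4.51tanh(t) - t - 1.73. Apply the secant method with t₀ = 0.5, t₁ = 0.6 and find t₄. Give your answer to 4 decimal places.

F(0.5) = -0.145852, F(0.6) = 0.092094
t₂ = 0.600000 − 0.092094·(0.600000 − 0.500000) / (0.092094 − (-0.145852)) = 0.600000 − (0.009209)/(0.237945) = 0.561296
F(0.561296) = 0.004017
t₃ = 0.561296 − 0.004017·(0.561296 − 0.600000) / (0.004017 − 0.092094) = 0.561296 − (-0.000155)/(-0.088077) = 0.559531
F(0.559531) = -0.000122
t₄ = 0.559531 − (-0.000122)·(0.559531 − 0.561296) / (-0.000122 − 0.004017) = 0.559531 − (0.000000)/(-0.004139) = 0.559583

0.5596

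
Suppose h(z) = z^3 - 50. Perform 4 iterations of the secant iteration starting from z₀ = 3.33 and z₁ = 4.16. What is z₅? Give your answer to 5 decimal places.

h(3.33) = -13.0739630, h(4.16) = 21.9912960
z₂ = 4.1600000 − 21.9912960·(4.1600000 − 3.3300000) / (21.9912960 − (-13.0739630)) = 4.1600000 − (18.2527757)/(35.0652590) = 3.6394627
h(3.6394627) = -1.7928104
z₃ = 3.6394627 − (-1.7928104)·(3.6394627 − 4.1600000) / (-1.7928104 − 21.9912960) = 3.6394627 − (0.9332247)/(-23.7841064) = 3.6787000
h(3.6787000) = -0.2167642
z₄ = 3.6787000 − (-0.2167642)·(3.6787000 − 3.6394627) / (-0.2167642 − (-1.7928104)) = 3.6787000 − (-0.0085052)/(1.5760461) = 3.6840966
h(3.6840966) = 0.0026501
z₅ = 3.6840966 − 0.0026501·(3.6840966 − 3.6787000) / (0.0026501 − (-0.2167642)) = 3.6840966 − (0.0000143)/(0.2194143) = 3.6840314

3.68403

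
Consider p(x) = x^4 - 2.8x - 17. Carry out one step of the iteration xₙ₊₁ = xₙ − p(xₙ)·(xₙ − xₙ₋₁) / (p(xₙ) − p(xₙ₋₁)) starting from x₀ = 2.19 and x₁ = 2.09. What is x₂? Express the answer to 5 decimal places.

2.19355

p(2.19) = -0.1294248, p(2.09) = -3.7717024
x₂ = 2.0900000 − (-3.7717024)·(2.0900000 − 2.1900000) / (-3.7717024 − (-0.1294248)) = 2.0900000 − (0.3771702)/(-3.6422776) = 2.1935534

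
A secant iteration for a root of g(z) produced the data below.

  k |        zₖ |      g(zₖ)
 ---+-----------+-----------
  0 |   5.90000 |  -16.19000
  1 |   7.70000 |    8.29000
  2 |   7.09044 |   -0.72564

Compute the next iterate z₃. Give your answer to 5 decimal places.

z₃ = 7.09044 − (-0.72564)·(7.09044 − 7.70000) / (-0.72564 − 8.29000)
   = 7.09044 − (0.4423211)/(-9.0156400) = 7.1395015

7.13950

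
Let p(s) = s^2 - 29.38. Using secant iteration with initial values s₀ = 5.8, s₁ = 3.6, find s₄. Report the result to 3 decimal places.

5.420

p(5.8) = 4.26000, p(3.6) = -16.42000
s₂ = 3.60000 − (-16.42000)·(3.60000 − 5.80000) / (-16.42000 − 4.26000) = 3.60000 − (36.12400)/(-20.68000) = 5.34681
p(5.34681) = -0.79164
s₃ = 5.34681 − (-0.79164)·(5.34681 − 3.60000) / (-0.79164 − (-16.42000)) = 5.34681 − (-1.38284)/(15.62836) = 5.43529
p(5.43529) = 0.16239
s₄ = 5.43529 − 0.16239·(5.43529 − 5.34681) / (0.16239 − (-0.79164)) = 5.43529 − (0.01437)/(0.95403) = 5.42023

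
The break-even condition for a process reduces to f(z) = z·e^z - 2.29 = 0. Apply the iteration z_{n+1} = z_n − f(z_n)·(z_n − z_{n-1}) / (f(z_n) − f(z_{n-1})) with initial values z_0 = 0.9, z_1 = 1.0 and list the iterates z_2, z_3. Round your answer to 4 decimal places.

0.9151, 0.9161

f(0.9) = -0.076357, f(1.0) = 0.428282
z_2 = 1.000000 − 0.428282·(1.000000 − 0.900000) / (0.428282 − (-0.076357)) = 1.000000 − (0.042828)/(0.504639) = 0.915131
f(0.915131) = -0.004824
z_3 = 0.915131 − (-0.004824)·(0.915131 − 1.000000) / (-0.004824 − 0.428282) = 0.915131 − (0.000409)/(-0.433106) = 0.916076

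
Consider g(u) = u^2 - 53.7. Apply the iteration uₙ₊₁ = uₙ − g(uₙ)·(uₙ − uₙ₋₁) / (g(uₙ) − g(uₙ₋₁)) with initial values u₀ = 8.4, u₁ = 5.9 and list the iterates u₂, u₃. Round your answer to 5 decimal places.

g(8.4) = 16.8600000, g(5.9) = -18.8900000
u₂ = 5.9000000 − (-18.8900000)·(5.9000000 − 8.4000000) / (-18.8900000 − 16.8600000) = 5.9000000 − (47.2250000)/(-35.7500000) = 7.2209790
g(7.2209790) = -1.5574620
u₃ = 7.2209790 − (-1.5574620)·(7.2209790 − 5.9000000) / (-1.5574620 − (-18.8900000)) = 7.2209790 − (-2.0573746)/(17.3325380) = 7.3396792

7.22098, 7.33968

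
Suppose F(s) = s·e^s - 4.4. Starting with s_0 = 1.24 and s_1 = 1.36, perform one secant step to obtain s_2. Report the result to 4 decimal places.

F(1.24) = -0.115039, F(1.36) = 0.898823
s_2 = 1.360000 − 0.898823·(1.360000 − 1.240000) / (0.898823 − (-0.115039)) = 1.360000 − (0.107859)/(1.013862) = 1.253616

1.2536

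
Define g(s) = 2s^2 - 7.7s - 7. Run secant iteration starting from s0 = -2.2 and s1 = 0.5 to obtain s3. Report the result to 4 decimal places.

g(-2.2) = 19.620000, g(0.5) = -10.350000
s2 = 0.500000 − (-10.350000)·(0.500000 − (-2.200000)) / (-10.350000 − 19.620000) = 0.500000 − (-27.945000)/(-29.970000) = -0.432432
g(-0.432432) = -3.296275
s3 = -0.432432 − (-3.296275)·(-0.432432 − 0.500000) / (-3.296275 − (-10.350000)) = -0.432432 − (3.073553)/(7.053725) = -0.868167

-0.8682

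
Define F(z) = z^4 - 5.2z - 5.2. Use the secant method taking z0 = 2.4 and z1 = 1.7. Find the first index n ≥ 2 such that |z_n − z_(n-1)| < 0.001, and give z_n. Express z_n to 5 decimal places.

n = 6, z_n = 1.98487

F(2.4) = 15.4976000, F(1.7) = -5.6879000
z2 = 1.7000000 − (-5.6879000)·(-0.7000000)/(-21.1855000) = 1.8879366;  |Δ| = 0.1879366
F(1.8879366) = -2.3130039
z3 = 1.8879366 − (-2.3130039)·(0.1879366)/(3.3748961) = 2.0167399;  |Δ| = 0.1288034
F(2.0167399) = 0.8553931
z4 = 2.0167399 − 0.8553931·(0.1288034)/(3.1683969) = 1.9819660;  |Δ| = 0.0347739
F(1.9819660) = -0.0755518
z5 = 1.9819660 − (-0.0755518)·(-0.0347739)/(-0.9309449) = 1.9847881;  |Δ| = 0.0028221
F(1.9847881) = -0.0021523
z6 = 1.9847881 − (-0.0021523)·(0.0028221)/(0.0733996) = 1.9848709;  |Δ| = 0.0000828
|z6 − z5| = 0.0000828 < 0.001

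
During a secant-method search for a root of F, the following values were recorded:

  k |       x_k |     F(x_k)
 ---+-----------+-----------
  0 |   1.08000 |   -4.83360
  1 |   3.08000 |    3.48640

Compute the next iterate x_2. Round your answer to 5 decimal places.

x_2 = 3.08000 − 3.48640·(3.08000 − 1.08000) / (3.48640 − (-4.83360))
   = 3.08000 − (6.9728000)/(8.3200000) = 2.2419231

2.24192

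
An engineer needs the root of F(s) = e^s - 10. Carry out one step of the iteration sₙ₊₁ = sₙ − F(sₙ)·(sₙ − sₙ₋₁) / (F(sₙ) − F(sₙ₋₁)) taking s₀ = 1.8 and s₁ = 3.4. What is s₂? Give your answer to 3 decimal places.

F(1.8) = -3.95035, F(3.4) = 19.96410
s₂ = 3.40000 − 19.96410·(3.40000 − 1.80000) / (19.96410 − (-3.95035)) = 3.40000 − (31.94256)/(23.91445) = 2.06430

2.064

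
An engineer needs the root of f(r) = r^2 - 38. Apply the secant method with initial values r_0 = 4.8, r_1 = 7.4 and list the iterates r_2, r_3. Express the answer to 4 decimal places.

f(4.8) = -14.960000, f(7.4) = 16.760000
r_2 = 7.400000 − 16.760000·(7.400000 − 4.800000) / (16.760000 − (-14.960000)) = 7.400000 − (43.576000)/(31.720000) = 6.026230
f(6.026230) = -1.684558
r_3 = 6.026230 − (-1.684558)·(6.026230 − 7.400000) / (-1.684558 − 16.760000) = 6.026230 − (2.314196)/(-18.444558) = 6.151697

6.0262, 6.1517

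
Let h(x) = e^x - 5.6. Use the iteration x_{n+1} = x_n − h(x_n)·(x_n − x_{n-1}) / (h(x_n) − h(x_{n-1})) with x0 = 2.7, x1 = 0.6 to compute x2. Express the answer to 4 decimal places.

1.2076

h(2.7) = 9.279732, h(0.6) = -3.777881
x2 = 0.600000 − (-3.777881)·(0.600000 − 2.700000) / (-3.777881 − 9.279732) = 0.600000 − (7.933551)/(-13.057613) = 1.207580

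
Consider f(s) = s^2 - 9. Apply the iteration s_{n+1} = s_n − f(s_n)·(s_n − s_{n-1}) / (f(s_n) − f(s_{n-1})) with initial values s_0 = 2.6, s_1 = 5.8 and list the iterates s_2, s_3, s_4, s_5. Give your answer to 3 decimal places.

f(2.6) = -2.24000, f(5.8) = 24.64000
s_2 = 5.80000 − 24.64000·(5.80000 − 2.60000) / (24.64000 − (-2.24000)) = 5.80000 − (78.84800)/(26.88000) = 2.86667
f(2.86667) = -0.78222
s_3 = 2.86667 − (-0.78222)·(2.86667 − 5.80000) / (-0.78222 − 24.64000) = 2.86667 − (2.29452)/(-25.42222) = 2.95692
f(2.95692) = -0.25661
s_4 = 2.95692 − (-0.25661)·(2.95692 − 2.86667) / (-0.25661 − (-0.78222)) = 2.95692 − (-0.02316)/(0.52562) = 3.00099
f(3.00099) = 0.00592
s_5 = 3.00099 − 0.00592·(3.00099 − 2.95692) / (0.00592 − (-0.25661)) = 3.00099 − (0.00026)/(0.26252) = 2.99999

2.867, 2.957, 3.001, 3.000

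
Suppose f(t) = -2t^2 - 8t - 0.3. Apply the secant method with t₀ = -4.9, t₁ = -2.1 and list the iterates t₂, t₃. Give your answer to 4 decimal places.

f(-4.9) = -9.120000, f(-2.1) = 7.680000
t₂ = -2.100000 − 7.680000·(-2.100000 − (-4.900000)) / (7.680000 − (-9.120000)) = -2.100000 − (21.504000)/(16.800000) = -3.380000
f(-3.380000) = 3.891200
t₃ = -3.380000 − 3.891200·(-3.380000 − (-2.100000)) / (3.891200 − 7.680000) = -3.380000 − (-4.980736)/(-3.788800) = -4.694595

-3.3800, -4.6946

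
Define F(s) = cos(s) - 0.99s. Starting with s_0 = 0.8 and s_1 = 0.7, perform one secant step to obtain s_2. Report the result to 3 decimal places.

F(0.8) = -0.09529, F(0.7) = 0.07184
s_2 = 0.70000 − 0.07184·(0.70000 − 0.80000) / (0.07184 − (-0.09529)) = 0.70000 − (-0.00718)/(0.16714) = 0.74298

0.743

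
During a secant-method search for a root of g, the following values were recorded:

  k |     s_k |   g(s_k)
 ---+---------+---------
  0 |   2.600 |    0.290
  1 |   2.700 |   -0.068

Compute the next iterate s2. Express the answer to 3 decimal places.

2.681

s2 = 2.700 − (-0.068)·(2.700 − 2.600) / (-0.068 − 0.290)
   = 2.700 − (-0.00680)/(-0.35800) = 2.68101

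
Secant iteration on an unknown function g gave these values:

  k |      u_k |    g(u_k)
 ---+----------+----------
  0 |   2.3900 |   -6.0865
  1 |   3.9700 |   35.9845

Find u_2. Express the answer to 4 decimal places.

2.6186

u_2 = 3.9700 − 35.9845·(3.9700 − 2.3900) / (35.9845 − (-6.0865))
   = 3.9700 − (56.855510)/(42.071000) = 2.618582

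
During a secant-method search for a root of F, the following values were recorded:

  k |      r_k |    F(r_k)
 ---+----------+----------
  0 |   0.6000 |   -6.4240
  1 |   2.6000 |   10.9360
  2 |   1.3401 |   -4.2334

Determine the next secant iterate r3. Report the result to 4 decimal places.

1.6917

r3 = 1.3401 − (-4.2334)·(1.3401 − 2.6000) / (-4.2334 − 10.9360)
   = 1.3401 − (5.333661)/(-15.169400) = 1.691707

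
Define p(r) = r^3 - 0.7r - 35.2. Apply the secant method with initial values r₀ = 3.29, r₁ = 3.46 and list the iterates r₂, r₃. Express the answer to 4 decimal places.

p(3.29) = -1.891711, p(3.46) = 3.799736
r₂ = 3.460000 − 3.799736·(3.460000 − 3.290000) / (3.799736 − (-1.891711)) = 3.460000 − (0.645955)/(5.691447) = 3.346504
p(3.346504) = -0.064749
r₃ = 3.346504 − (-0.064749)·(3.346504 − 3.460000) / (-0.064749 − 3.799736) = 3.346504 − (0.007349)/(-3.864485) = 3.348406

3.3465, 3.3484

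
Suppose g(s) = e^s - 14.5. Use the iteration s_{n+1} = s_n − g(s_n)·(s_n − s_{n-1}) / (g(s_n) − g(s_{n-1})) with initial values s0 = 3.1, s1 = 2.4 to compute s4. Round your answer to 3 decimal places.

g(3.1) = 7.69795, g(2.4) = -3.47682
s2 = 2.40000 − (-3.47682)·(2.40000 − 3.10000) / (-3.47682 − 7.69795) = 2.40000 − (2.43378)/(-11.17477) = 2.61779
g(2.61779) = -0.79457
s3 = 2.61779 − (-0.79457)·(2.61779 − 2.40000) / (-0.79457 − (-3.47682)) = 2.61779 − (-0.17305)/(2.68225) = 2.68231
g(2.68231) = 0.11881
s4 = 2.68231 − 0.11881·(2.68231 − 2.61779) / (0.11881 − (-0.79457)) = 2.68231 − (0.00767)/(0.91338) = 2.67392

2.674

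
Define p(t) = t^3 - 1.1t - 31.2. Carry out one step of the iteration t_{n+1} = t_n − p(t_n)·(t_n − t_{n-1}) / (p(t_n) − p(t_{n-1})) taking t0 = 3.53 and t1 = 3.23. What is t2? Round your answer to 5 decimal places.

3.26177

p(3.53) = 8.9039770, p(3.23) = -1.0547330
t2 = 3.2300000 − (-1.0547330)·(3.2300000 − 3.5300000) / (-1.0547330 − 8.9039770) = 3.2300000 − (0.3164199)/(-9.9587100) = 3.2617732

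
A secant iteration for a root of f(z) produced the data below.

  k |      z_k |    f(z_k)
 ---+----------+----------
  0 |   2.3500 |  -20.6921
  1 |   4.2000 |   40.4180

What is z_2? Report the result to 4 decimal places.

2.9764

z_2 = 4.2000 − 40.4180·(4.2000 − 2.3500) / (40.4180 − (-20.6921))
   = 4.2000 − (74.773300)/(61.110100) = 2.976417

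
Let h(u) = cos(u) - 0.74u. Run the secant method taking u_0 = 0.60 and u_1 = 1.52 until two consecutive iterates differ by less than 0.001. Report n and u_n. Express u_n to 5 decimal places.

h(0.60) = 0.3813356, h(1.52) = -1.0740255
u_2 = 1.5200000 − (-1.0740255)·(0.9200000)/(-1.4553611) = 0.8410596;  |Δ| = 0.6789404
h(0.8410596) = 0.0442893
u_3 = 0.8410596 − 0.0442893·(-0.6789404)/(1.1183148) = 0.8679481;  |Δ| = 0.0268885
h(0.8679481) = 0.0041119
u_4 = 0.8679481 − 0.0041119·(0.0268885)/(-0.0401774) = 0.8707000;  |Δ| = 0.0027519
h(0.8707000) = -0.0000266
u_5 = 0.8707000 − (-0.0000266)·(0.0027519)/(-0.0041385) = 0.8706823;  |Δ| = 0.0000177
|u_5 − u_4| = 0.0000177 < 0.001

n = 5, u_n = 0.87068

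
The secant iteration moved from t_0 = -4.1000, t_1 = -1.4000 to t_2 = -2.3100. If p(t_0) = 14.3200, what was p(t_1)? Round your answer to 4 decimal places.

-7.2800

The secant line through (-4.1000, 14.3200) and (-1.4000, p(t_1)) crosses zero at t_2 = -2.3100.
So (-4.1000, 14.3200), (-1.4000, p(t_1)), (-2.3100, 0) are collinear:
p(t_1) = 14.3200 · (-1.4000 − (-2.3100)) / (-4.1000 − (-2.3100)) = 14.3200 · (0.910000)/(-1.790000) = -7.280000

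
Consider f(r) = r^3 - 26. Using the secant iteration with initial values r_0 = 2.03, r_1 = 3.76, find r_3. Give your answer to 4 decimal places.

2.9028

f(2.03) = -17.634573, f(3.76) = 27.157376
r_2 = 3.760000 − 27.157376·(3.760000 − 2.030000) / (27.157376 − (-17.634573)) = 3.760000 − (46.982260)/(44.791949) = 2.711100
f(2.711100) = -6.073236
r_3 = 2.711100 − (-6.073236)·(2.711100 − 3.760000) / (-6.073236 − 27.157376) = 2.711100 − (6.370216)/(-33.230612) = 2.902798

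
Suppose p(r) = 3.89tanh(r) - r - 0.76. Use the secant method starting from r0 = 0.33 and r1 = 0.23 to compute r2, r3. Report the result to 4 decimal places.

p(0.33) = 0.149046, p(0.23) = -0.110750
r2 = 0.230000 − (-0.110750)·(0.230000 − 0.330000) / (-0.110750 − 0.149046) = 0.230000 − (0.011075)/(-0.259796) = 0.272630
p(0.272630) = 0.002383
r3 = 0.272630 − 0.002383·(0.272630 − 0.230000) / (0.002383 − (-0.110750)) = 0.272630 − (0.000102)/(0.113132) = 0.271732

0.2726, 0.2717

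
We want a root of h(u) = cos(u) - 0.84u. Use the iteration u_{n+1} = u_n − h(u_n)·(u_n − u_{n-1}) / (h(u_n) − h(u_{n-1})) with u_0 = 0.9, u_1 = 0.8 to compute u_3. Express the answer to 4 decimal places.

h(0.9) = -0.134390, h(0.8) = 0.024707
u_2 = 0.800000 − 0.024707·(0.800000 − 0.900000) / (0.024707 − (-0.134390)) = 0.800000 − (-0.002471)/(0.159097) = 0.815529
h(0.815529) = 0.000438
u_3 = 0.815529 − 0.000438·(0.815529 − 0.800000) / (0.000438 − 0.024707) = 0.815529 − (0.000007)/(-0.024268) = 0.815810

0.8158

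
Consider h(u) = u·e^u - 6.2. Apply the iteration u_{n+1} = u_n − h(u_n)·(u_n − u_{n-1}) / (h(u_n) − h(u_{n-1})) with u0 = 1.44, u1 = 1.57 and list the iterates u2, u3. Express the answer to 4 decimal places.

1.4508, 1.4517

h(1.44) = -0.122198, h(1.57) = 1.346438
u2 = 1.570000 − 1.346438·(1.570000 − 1.440000) / (1.346438 − (-0.122198)) = 1.570000 − (0.175037)/(1.468636) = 1.450817
h(1.450817) = -0.009949
u3 = 1.450817 − (-0.009949)·(1.450817 − 1.570000) / (-0.009949 − 1.346438) = 1.450817 − (0.001186)/(-1.356387) = 1.451691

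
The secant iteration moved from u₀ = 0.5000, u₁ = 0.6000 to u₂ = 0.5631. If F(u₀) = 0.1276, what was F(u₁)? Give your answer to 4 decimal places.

-0.0746

The secant line through (0.5000, 0.1276) and (0.6000, F(u₁)) crosses zero at u₂ = 0.5631.
So (0.5000, 0.1276), (0.6000, F(u₁)), (0.5631, 0) are collinear:
F(u₁) = 0.1276 · (0.6000 − 0.5631) / (0.5000 − 0.5631) = 0.1276 · (0.036900)/(-0.063100) = -0.074619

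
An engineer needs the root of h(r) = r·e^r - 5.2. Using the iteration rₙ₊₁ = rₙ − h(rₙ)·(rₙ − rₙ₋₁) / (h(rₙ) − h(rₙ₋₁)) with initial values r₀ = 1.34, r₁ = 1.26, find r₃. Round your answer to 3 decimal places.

h(1.34) = -0.08248, h(1.26) = -0.75797
r₂ = 1.26000 − (-0.75797)·(1.26000 − 1.34000) / (-0.75797 − (-0.08248)) = 1.26000 − (0.06064)/(-0.67549) = 1.34977
h(1.34977) = 0.00543
r₃ = 1.34977 − 0.00543·(1.34977 − 1.26000) / (0.00543 − (-0.75797)) = 1.34977 − (0.00049)/(0.76340) = 1.34913

1.349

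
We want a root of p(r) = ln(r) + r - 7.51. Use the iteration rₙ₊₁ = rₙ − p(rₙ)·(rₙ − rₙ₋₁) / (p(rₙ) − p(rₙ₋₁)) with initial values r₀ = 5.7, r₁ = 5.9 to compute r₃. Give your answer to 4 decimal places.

5.7592

p(5.7) = -0.069534, p(5.9) = 0.164952
r₂ = 5.900000 − 0.164952·(5.900000 − 5.700000) / (0.164952 − (-0.069534)) = 5.900000 − (0.032990)/(0.234486) = 5.759307
p(5.759307) = 0.000125
r₃ = 5.759307 − 0.000125·(5.759307 − 5.900000) / (0.000125 − 0.164952) = 5.759307 − (-0.000018)/(-0.164828) = 5.759201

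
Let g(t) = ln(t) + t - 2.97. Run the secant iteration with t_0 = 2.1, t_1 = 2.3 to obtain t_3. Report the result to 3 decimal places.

g(2.1) = -0.12806, g(2.3) = 0.16291
t_2 = 2.30000 − 0.16291·(2.30000 − 2.10000) / (0.16291 − (-0.12806)) = 2.30000 − (0.03258)/(0.29097) = 2.18802
g(2.18802) = 0.00102
t_3 = 2.18802 − 0.00102·(2.18802 − 2.30000) / (0.00102 − 0.16291) = 2.18802 − (-0.00011)/(-0.16189) = 2.18732

2.187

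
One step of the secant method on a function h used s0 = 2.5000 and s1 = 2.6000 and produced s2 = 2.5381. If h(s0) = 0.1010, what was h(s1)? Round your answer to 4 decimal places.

-0.1641

The secant line through (2.5000, 0.1010) and (2.6000, h(s1)) crosses zero at s2 = 2.5381.
So (2.5000, 0.1010), (2.6000, h(s1)), (2.5381, 0) are collinear:
h(s1) = 0.1010 · (2.6000 − 2.5381) / (2.5000 − 2.5381) = 0.1010 · (0.061900)/(-0.038100) = -0.164092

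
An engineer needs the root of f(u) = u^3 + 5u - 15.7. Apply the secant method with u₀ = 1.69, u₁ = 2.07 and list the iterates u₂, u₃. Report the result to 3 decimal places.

f(1.69) = -2.42319, f(2.07) = 3.51974
u₂ = 2.07000 − 3.51974·(2.07000 − 1.69000) / (3.51974 − (-2.42319)) = 2.07000 − (1.33750)/(5.94293) = 1.84494
f(1.84494) = -0.19545
u₃ = 1.84494 − (-0.19545)·(1.84494 − 2.07000) / (-0.19545 − 3.51974) = 1.84494 − (0.04399)/(-3.71519) = 1.85678

1.845, 1.857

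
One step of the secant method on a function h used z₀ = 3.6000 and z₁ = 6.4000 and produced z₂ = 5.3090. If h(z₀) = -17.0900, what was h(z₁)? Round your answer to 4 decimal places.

10.9100

The secant line through (3.6000, -17.0900) and (6.4000, h(z₁)) crosses zero at z₂ = 5.3090.
So (3.6000, -17.0900), (6.4000, h(z₁)), (5.3090, 0) are collinear:
h(z₁) = -17.0900 · (6.4000 − 5.3090) / (3.6000 − 5.3090) = -17.0900 · (1.091000)/(-1.709000) = 10.910000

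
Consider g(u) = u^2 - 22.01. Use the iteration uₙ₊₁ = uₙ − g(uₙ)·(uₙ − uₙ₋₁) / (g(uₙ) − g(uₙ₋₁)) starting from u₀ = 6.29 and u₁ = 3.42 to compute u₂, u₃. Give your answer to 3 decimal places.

g(6.29) = 17.55410, g(3.42) = -10.31360
u₂ = 3.42000 − (-10.31360)·(3.42000 − 6.29000) / (-10.31360 − 17.55410) = 3.42000 − (29.60003)/(-27.86770) = 4.48216
g(4.48216) = -1.92022
u₃ = 4.48216 − (-1.92022)·(4.48216 − 3.42000) / (-1.92022 − (-10.31360)) = 4.48216 − (-2.03958)/(8.39338) = 4.72516

4.482, 4.725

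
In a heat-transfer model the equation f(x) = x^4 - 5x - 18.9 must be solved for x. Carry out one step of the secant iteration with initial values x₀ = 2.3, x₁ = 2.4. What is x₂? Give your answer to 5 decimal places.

f(2.3) = -2.4159000, f(2.4) = 2.2776000
x₂ = 2.4000000 − 2.2776000·(2.4000000 − 2.3000000) / (2.2776000 − (-2.4159000)) = 2.4000000 − (0.2277600)/(4.6935000) = 2.3514733

2.35147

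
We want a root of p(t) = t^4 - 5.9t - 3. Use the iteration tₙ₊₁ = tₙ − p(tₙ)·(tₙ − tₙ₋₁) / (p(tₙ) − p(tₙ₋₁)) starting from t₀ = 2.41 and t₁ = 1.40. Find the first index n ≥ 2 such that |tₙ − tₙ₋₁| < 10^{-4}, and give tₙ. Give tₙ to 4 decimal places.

n = 8, tₙ = 1.9519

p(2.41) = 16.515026, p(1.40) = -7.418400
t₂ = 1.400000 − (-7.418400)·(-1.010000)/(-23.933426) = 1.713059;  |Δ| = 0.313059
p(1.713059) = -4.495335
t₃ = 1.713059 − (-4.495335)·(0.313059)/(2.923065) = 2.194508;  |Δ| = 0.481449
p(2.194508) = 7.244975
t₄ = 2.194508 − 7.244975·(0.481449)/(11.740309) = 1.897405;  |Δ| = 0.297103
p(1.897405) = -1.233641
t₅ = 1.897405 − (-1.233641)·(-0.297103)/(-8.478615) = 1.940634;  |Δ| = 0.043229
p(1.940634) = -0.266540
t₆ = 1.940634 − (-0.266540)·(0.043229)/(0.967101) = 1.952548;  |Δ| = 0.011914
p(1.952548) = 0.014687
t₇ = 1.952548 − 0.014687·(0.011914)/(0.281226) = 1.951926;  |Δ| = 0.000622
p(1.951926) = -0.000160
t₈ = 1.951926 − (-0.000160)·(-0.000622)/(-0.014847) = 1.951932;  |Δ| = 0.000007
|t₈ − t₇| = 0.000007 < 10^{-4}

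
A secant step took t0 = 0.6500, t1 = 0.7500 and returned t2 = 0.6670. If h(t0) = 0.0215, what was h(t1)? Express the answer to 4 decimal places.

The secant line through (0.6500, 0.0215) and (0.7500, h(t1)) crosses zero at t2 = 0.6670.
So (0.6500, 0.0215), (0.7500, h(t1)), (0.6670, 0) are collinear:
h(t1) = 0.0215 · (0.7500 − 0.6670) / (0.6500 − 0.6670) = 0.0215 · (0.083000)/(-0.017000) = -0.104971

-0.1050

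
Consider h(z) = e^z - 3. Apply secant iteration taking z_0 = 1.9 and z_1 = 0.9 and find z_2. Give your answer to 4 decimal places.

h(1.9) = 3.685894, h(0.9) = -0.540397
z_2 = 0.900000 − (-0.540397)·(0.900000 − 1.900000) / (-0.540397 − 3.685894) = 0.900000 − (0.540397)/(-4.226291) = 1.027866

1.0279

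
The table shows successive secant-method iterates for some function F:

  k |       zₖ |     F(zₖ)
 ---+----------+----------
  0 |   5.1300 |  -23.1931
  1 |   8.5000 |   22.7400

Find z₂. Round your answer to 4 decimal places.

z₂ = 8.5000 − 22.7400·(8.5000 − 5.1300) / (22.7400 − (-23.1931))
   = 8.5000 − (76.633800)/(45.933100) = 6.831621

6.8316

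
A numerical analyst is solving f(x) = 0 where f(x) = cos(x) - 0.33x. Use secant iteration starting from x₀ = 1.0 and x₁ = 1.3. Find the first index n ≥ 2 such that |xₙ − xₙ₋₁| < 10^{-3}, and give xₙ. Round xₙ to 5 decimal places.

f(1.0) = 0.2103023, f(1.3) = -0.1615012
x₂ = 1.3000000 − (-0.1615012)·(0.3000000)/(-0.3718035) = 1.1696883;  |Δ| = 0.1303117
f(1.1696883) = 0.0044416
x₃ = 1.1696883 − 0.0044416·(-0.1303117)/(0.1659427) = 1.1731761;  |Δ| = 0.0034879
f(1.1731761) = 0.0000772
x₄ = 1.1731761 − 0.0000772·(0.0034879)/(-0.0043644) = 1.1732378;  |Δ| = 0.0000617
|x₄ − x₃| = 0.0000617 < 10^{-3}

n = 4, xₙ = 1.17324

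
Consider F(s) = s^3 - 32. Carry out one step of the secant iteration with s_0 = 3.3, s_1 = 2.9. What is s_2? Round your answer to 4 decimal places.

3.1636

F(3.3) = 3.937000, F(2.9) = -7.611000
s_2 = 2.900000 − (-7.611000)·(2.900000 − 3.300000) / (-7.611000 − 3.937000) = 2.900000 − (3.044400)/(-11.548000) = 3.163630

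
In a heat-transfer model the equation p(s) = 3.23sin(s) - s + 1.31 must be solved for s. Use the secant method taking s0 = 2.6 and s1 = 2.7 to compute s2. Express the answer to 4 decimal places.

2.6975

p(2.6) = 0.375069, p(2.7) = -0.009563
s2 = 2.700000 − (-0.009563)·(2.700000 − 2.600000) / (-0.009563 − 0.375069) = 2.700000 − (-0.000956)/(-0.384632) = 2.697514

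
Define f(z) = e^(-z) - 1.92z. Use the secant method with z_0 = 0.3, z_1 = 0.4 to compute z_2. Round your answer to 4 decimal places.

0.3628

f(0.3) = 0.164818, f(0.4) = -0.097680
z_2 = 0.400000 − (-0.097680)·(0.400000 − 0.300000) / (-0.097680 − 0.164818) = 0.400000 − (-0.009768)/(-0.262498) = 0.362788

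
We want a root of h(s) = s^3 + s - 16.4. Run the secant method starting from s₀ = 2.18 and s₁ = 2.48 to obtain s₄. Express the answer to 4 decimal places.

h(2.18) = -3.859768, h(2.48) = 1.332992
s₂ = 2.480000 − 1.332992·(2.480000 − 2.180000) / (1.332992 − (-3.859768)) = 2.480000 − (0.399898)/(5.192760) = 2.402989
h(2.402989) = -0.121290
s₃ = 2.402989 − (-0.121290)·(2.402989 − 2.480000) / (-0.121290 − 1.332992) = 2.402989 − (0.009341)/(-1.454282) = 2.409412
h(2.409412) = -0.003306
s₄ = 2.409412 − (-0.003306)·(2.409412 − 2.402989) / (-0.003306 − (-0.121290)) = 2.409412 − (-0.000021)/(0.117983) = 2.409592

2.4096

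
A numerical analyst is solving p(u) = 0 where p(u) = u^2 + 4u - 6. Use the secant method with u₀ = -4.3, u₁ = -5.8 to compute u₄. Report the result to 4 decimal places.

p(-4.3) = -4.710000, p(-5.8) = 4.440000
u₂ = -5.800000 − 4.440000·(-5.800000 − (-4.300000)) / (4.440000 − (-4.710000)) = -5.800000 − (-6.660000)/(9.150000) = -5.072131
p(-5.072131) = -0.562010
u₃ = -5.072131 − (-0.562010)·(-5.072131 − (-5.800000)) / (-0.562010 − 4.440000) = -5.072131 − (-0.409070)/(-5.002010) = -5.153912
p(-5.153912) = -0.052838
u₄ = -5.153912 − (-0.052838)·(-5.153912 − (-5.072131)) / (-0.052838 − (-0.562010)) = -5.153912 − (0.004321)/(0.509172) = -5.162399

-5.1624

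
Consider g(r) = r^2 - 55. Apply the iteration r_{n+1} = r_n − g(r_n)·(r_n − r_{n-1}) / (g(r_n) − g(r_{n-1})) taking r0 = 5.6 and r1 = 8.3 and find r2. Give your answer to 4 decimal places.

g(5.6) = -23.640000, g(8.3) = 13.890000
r2 = 8.300000 − 13.890000·(8.300000 − 5.600000) / (13.890000 − (-23.640000)) = 8.300000 − (37.503000)/(37.530000) = 7.300719

7.3007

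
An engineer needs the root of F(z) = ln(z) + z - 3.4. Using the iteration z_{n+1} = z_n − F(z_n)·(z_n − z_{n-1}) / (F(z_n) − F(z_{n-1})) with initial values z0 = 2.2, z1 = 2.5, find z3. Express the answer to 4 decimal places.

2.4884

F(2.2) = -0.411543, F(2.5) = 0.016291
z2 = 2.500000 − 0.016291·(2.500000 − 2.200000) / (0.016291 − (-0.411543)) = 2.500000 − (0.004887)/(0.427833) = 2.488577
F(2.488577) = 0.000288
z3 = 2.488577 − 0.000288·(2.488577 − 2.500000) / (0.000288 − 0.016291) = 2.488577 − (-0.000003)/(-0.016003) = 2.488371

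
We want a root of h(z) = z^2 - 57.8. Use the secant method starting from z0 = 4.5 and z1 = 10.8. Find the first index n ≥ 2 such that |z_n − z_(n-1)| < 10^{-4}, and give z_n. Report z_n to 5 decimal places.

n = 6, z_n = 7.60263

h(4.5) = -37.5500000, h(10.8) = 58.8400000
z2 = 10.8000000 − 58.8400000·(6.3000000)/(96.3900000) = 6.9542484;  |Δ| = 3.8457516
h(6.9542484) = -9.4384297
z3 = 6.9542484 − (-9.4384297)·(-3.8457516)/(-68.2784297) = 7.4858636;  |Δ| = 0.5316153
h(7.4858636) = -1.7618455
z4 = 7.4858636 − (-1.7618455)·(0.5316153)/(7.6765841) = 7.6078742;  |Δ| = 0.1220105
h(7.6078742) = 0.0797492
z5 = 7.6078742 − 0.0797492·(0.1220105)/(1.8415947) = 7.6025906;  |Δ| = 0.0052836
h(7.6025906) = -0.0006167
z6 = 7.6025906 − (-0.0006167)·(-0.0052836)/(-0.0803660) = 7.6026311;  |Δ| = 0.0000405
|z6 − z5| = 0.0000405 < 10^{-4}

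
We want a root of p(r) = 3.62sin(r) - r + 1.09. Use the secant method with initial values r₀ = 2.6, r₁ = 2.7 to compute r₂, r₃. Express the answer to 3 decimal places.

p(2.6) = 0.35611, p(2.7) = -0.06288
r₂ = 2.70000 − (-0.06288)·(2.70000 − 2.60000) / (-0.06288 − 0.35611) = 2.70000 − (-0.00629)/(-0.41900) = 2.68499
p(2.68499) = 0.00107
r₃ = 2.68499 − 0.00107·(2.68499 − 2.70000) / (0.00107 − (-0.06288)) = 2.68499 − (-0.00002)/(0.06395) = 2.68524

2.685, 2.685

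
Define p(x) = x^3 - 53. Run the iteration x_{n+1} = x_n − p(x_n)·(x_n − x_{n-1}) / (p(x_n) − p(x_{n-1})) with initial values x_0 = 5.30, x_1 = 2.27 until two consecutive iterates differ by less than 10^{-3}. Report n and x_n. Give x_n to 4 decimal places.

n = 7, x_n = 3.7563

p(5.30) = 95.877000, p(2.27) = -41.302917
x_2 = 2.270000 − (-41.302917)·(-3.030000)/(-137.179917) = 3.182290;  |Δ| = 0.912290
p(3.182290) = -20.773052
x_3 = 3.182290 − (-20.773052)·(0.912290)/(20.529865) = 4.105386;  |Δ| = 0.923096
p(4.105386) = 16.192980
x_4 = 4.105386 − 16.192980·(0.923096)/(36.966032) = 3.701024;  |Δ| = 0.404363
p(3.701024) = -2.304951
x_5 = 3.701024 − (-2.304951)·(-0.404363)/(-18.497931) = 3.751410;  |Δ| = 0.050386
p(3.751410) = -0.206139
x_6 = 3.751410 − (-0.206139)·(0.050386)/(2.098812) = 3.756358;  |Δ| = 0.004949
p(3.756358) = 0.003069
x_7 = 3.756358 − 0.003069·(0.004949)/(0.209208) = 3.756286;  |Δ| = 0.000073
|x_7 − x_6| = 0.000073 < 10^{-3}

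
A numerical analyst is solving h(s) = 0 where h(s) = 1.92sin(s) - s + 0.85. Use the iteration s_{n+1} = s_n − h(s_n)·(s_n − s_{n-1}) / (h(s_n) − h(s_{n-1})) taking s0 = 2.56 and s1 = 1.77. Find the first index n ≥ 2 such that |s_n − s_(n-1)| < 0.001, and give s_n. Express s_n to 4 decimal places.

h(2.56) = -0.655238, h(1.77) = 0.962031
s2 = 1.770000 − 0.962031·(-0.790000)/(1.617269) = 2.239931;  |Δ| = 0.469931
h(2.239931) = 0.116038
s3 = 2.239931 − 0.116038·(0.469931)/(-0.845993) = 2.304387;  |Δ| = 0.064457
h(2.304387) = -0.028260
s4 = 2.304387 − (-0.028260)·(0.064457)/(-0.144298) = 2.291764;  |Δ| = 0.012623
h(2.291764) = 0.000477
s5 = 2.291764 − 0.000477·(-0.012623)/(0.028737) = 2.291974;  |Δ| = 0.000210
|s5 − s4| = 0.000210 < 0.001

n = 5, s_n = 2.2920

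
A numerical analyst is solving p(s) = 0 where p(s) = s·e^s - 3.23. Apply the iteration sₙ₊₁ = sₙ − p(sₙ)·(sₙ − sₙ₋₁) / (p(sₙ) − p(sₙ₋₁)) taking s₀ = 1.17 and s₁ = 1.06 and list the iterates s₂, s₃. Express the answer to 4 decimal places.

p(1.17) = 0.539731, p(1.06) = -0.170447
s₂ = 1.060000 − (-0.170447)·(1.060000 − 1.170000) / (-0.170447 − 0.539731) = 1.060000 − (0.018749)/(-0.710178) = 1.086401
p(1.086401) = -0.010356
s₃ = 1.086401 − (-0.010356)·(1.086401 − 1.060000) / (-0.010356 − (-0.170447)) = 1.086401 − (-0.000273)/(0.160090) = 1.088109

1.0864, 1.0881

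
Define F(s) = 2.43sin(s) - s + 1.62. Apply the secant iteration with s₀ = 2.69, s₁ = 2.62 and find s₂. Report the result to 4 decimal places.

2.6870

F(2.69) = -0.009550, F(2.62) = 0.210776
s₂ = 2.620000 − 0.210776·(2.620000 − 2.690000) / (0.210776 − (-0.009550)) = 2.620000 − (-0.014754)/(0.220326) = 2.686966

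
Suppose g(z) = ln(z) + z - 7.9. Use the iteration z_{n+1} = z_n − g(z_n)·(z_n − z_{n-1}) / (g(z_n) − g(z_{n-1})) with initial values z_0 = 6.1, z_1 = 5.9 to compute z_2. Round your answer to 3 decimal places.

6.093

g(6.1) = 0.00829, g(5.9) = -0.22505
z_2 = 5.90000 − (-0.22505)·(5.90000 − 6.10000) / (-0.22505 − 0.00829) = 5.90000 − (0.04501)/(-0.23334) = 6.09290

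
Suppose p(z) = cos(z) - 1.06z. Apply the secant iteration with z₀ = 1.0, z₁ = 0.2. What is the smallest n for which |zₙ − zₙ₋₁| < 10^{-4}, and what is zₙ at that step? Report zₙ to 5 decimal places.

p(1.0) = -0.5196977, p(0.2) = 0.7680666
z₂ = 0.2000000 − 0.7680666·(-0.8000000)/(1.2877643) = 0.6771473;  |Δ| = 0.4771473
p(0.6771473) = 0.0615872
z₃ = 0.6771473 − 0.0615872·(0.4771473)/(-0.7064794) = 0.7187425;  |Δ| = 0.0415952
p(0.7187425) = -0.0092327
z₄ = 0.7187425 − (-0.0092327)·(0.0415952)/(-0.0708199) = 0.7133198;  |Δ| = 0.0054227
p(0.7133198) = 0.0000748
z₅ = 0.7133198 − 0.0000748·(-0.0054227)/(0.0093076) = 0.7133634;  |Δ| = 0.0000436
|z₅ − z₄| = 0.0000436 < 10^{-4}

n = 5, zₙ = 0.71336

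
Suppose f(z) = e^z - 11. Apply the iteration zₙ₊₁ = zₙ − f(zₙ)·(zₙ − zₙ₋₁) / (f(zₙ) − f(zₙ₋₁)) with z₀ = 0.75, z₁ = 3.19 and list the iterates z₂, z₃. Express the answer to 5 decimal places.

f(0.75) = -8.8830000, f(3.19) = 13.2884274
z₂ = 3.1900000 − 13.2884274·(3.1900000 − 0.7500000) / (13.2884274 − (-8.8830000)) = 3.1900000 − (32.4237630)/(22.1714274) = 1.7275879
f(1.7275879) = -5.3729353
z₃ = 1.7275879 − (-5.3729353)·(1.7275879 − 3.1900000) / (-5.3729353 − 13.2884274) = 1.7275879 − (7.8574454)/(-18.6613628) = 2.1486421

1.72759, 2.14864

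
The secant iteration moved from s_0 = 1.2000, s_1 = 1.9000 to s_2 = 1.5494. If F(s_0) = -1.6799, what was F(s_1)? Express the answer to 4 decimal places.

The secant line through (1.2000, -1.6799) and (1.9000, F(s_1)) crosses zero at s_2 = 1.5494.
So (1.2000, -1.6799), (1.9000, F(s_1)), (1.5494, 0) are collinear:
F(s_1) = -1.6799 · (1.9000 − 1.5494) / (1.2000 − 1.5494) = -1.6799 · (0.350600)/(-0.349400) = 1.685670

1.6857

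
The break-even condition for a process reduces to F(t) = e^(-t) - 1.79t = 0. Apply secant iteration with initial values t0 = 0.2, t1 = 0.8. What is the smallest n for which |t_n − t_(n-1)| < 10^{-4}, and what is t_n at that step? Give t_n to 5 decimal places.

n = 5, t_n = 0.38148

F(0.2) = 0.4607308, F(0.8) = -0.9826710
t2 = 0.8000000 − (-0.9826710)·(0.6000000)/(-1.4434018) = 0.3915187;  |Δ| = 0.4084813
F(0.3915187) = -0.0247891
t3 = 0.3915187 − (-0.0247891)·(-0.4084813)/(0.9578819) = 0.3809476;  |Δ| = 0.0105711
F(0.3809476) = 0.0013175
t4 = 0.3809476 − 0.0013175·(-0.0105711)/(0.0261066) = 0.3814811;  |Δ| = 0.0005335
F(0.3814811) = -0.0000018
t5 = 0.3814811 − (-0.0000018)·(0.0005335)/(-0.0013193) = 0.3814803;  |Δ| = 0.0000007
|t5 − t4| = 0.0000007 < 10^{-4}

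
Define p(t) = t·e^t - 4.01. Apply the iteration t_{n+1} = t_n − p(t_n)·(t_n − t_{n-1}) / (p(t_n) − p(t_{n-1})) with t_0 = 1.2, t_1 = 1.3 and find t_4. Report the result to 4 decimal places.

p(1.2) = -0.025860, p(1.3) = 0.760086
t_2 = 1.300000 − 0.760086·(1.300000 − 1.200000) / (0.760086 − (-0.025860)) = 1.300000 − (0.076009)/(0.785945) = 1.203290
p(1.203290) = -0.001769
t_3 = 1.203290 − (-0.001769)·(1.203290 − 1.300000) / (-0.001769 − 0.760086) = 1.203290 − (0.000171)/(-0.761855) = 1.203515
p(1.203515) = -0.000121
t_4 = 1.203515 − (-0.000121)·(1.203515 − 1.203290) / (-0.000121 − (-0.001769)) = 1.203515 − (0.000000)/(0.001648) = 1.203531

1.2035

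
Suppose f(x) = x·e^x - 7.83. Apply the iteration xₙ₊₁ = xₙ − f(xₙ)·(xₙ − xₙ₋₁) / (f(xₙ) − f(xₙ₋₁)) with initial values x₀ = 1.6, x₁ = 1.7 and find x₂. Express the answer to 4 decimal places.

f(1.6) = 0.094852, f(1.7) = 1.475711
x₂ = 1.700000 − 1.475711·(1.700000 − 1.600000) / (1.475711 − 0.094852) = 1.700000 − (0.147571)/(1.380859) = 1.593131

1.5931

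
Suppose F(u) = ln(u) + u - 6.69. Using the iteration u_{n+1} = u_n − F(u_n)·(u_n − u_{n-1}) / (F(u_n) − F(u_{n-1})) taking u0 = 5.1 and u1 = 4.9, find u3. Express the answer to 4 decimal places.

5.0672

F(5.1) = 0.039241, F(4.9) = -0.200765
u2 = 4.900000 − (-0.200765)·(4.900000 − 5.100000) / (-0.200765 − 0.039241) = 4.900000 − (0.040153)/(-0.240005) = 5.067300
F(5.067300) = 0.000108
u3 = 5.067300 − 0.000108·(5.067300 − 4.900000) / (0.000108 − (-0.200765)) = 5.067300 − (0.000018)/(0.200873) = 5.067210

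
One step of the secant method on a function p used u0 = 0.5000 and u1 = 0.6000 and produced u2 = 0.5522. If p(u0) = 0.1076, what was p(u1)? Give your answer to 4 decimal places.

The secant line through (0.5000, 0.1076) and (0.6000, p(u1)) crosses zero at u2 = 0.5522.
So (0.5000, 0.1076), (0.6000, p(u1)), (0.5522, 0) are collinear:
p(u1) = 0.1076 · (0.6000 − 0.5522) / (0.5000 − 0.5522) = 0.1076 · (0.047800)/(-0.052200) = -0.098530

-0.0985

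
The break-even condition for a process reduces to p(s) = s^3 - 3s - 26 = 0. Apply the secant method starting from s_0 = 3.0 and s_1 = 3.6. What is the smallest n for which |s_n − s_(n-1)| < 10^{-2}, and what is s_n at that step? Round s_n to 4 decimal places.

p(3.0) = -8.000000, p(3.6) = 9.856000
s_2 = 3.600000 − 9.856000·(0.600000)/(17.856000) = 3.268817;  |Δ| = 0.331183
p(3.268817) = -0.878597
s_3 = 3.268817 − (-0.878597)·(-0.331183)/(-10.734597) = 3.295924;  |Δ| = 0.027106
p(3.295924) = -0.083782
s_4 = 3.295924 − (-0.083782)·(0.027106)/(0.794815) = 3.298781;  |Δ| = 0.002857
|s_4 − s_3| = 0.002857 < 10^{-2}

n = 4, s_n = 3.2988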